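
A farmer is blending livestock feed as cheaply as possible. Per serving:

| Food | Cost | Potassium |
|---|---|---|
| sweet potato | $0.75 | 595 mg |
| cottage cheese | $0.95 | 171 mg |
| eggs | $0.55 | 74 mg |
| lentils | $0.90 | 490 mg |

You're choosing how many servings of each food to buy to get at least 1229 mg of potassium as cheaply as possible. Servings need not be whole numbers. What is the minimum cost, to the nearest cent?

Cost per mg of potassium: sweet potato $0.0013, lentils $0.0018, cottage cheese $0.0056, eggs $0.0074.
With no serving limits, use only sweet potato: 1229 mg / 595 mg = 2.066 servings × $0.75 = $1.55.

$1.55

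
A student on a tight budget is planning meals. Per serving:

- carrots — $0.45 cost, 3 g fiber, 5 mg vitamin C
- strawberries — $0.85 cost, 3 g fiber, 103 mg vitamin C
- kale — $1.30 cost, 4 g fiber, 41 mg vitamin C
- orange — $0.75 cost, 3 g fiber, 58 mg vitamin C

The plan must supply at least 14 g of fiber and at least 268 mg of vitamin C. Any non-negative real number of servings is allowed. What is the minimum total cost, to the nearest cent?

$3.10

Compare the cost at each extreme point of the feasible region.
carrots only: max(14/3, 268/5) = 53.6 servings → $24.12.
strawberries only: max(14/3, 268/103) = 4.667 servings → $3.97.
kale only: max(14/4, 268/41) = 6.537 servings → $8.50.
orange only: max(14/3, 268/58) = 4.667 servings → $3.50.
carrots + strawberries with both tight: 2.17 servings and 2.497 servings → $3.10.
carrots + kale: intersection lies outside the first quadrant.
carrots + orange with both tight: 0.05031 servings and 4.616 servings → $3.48.
strawberries + kale with both tight: 1.723 servings and 2.208 servings → $4.33.
strawberries + orange with both targets exact would need a negative amount; discard.
kale + orange with both tight: 0.07339 servings and 4.569 servings → $3.52.
Cheapest feasible corner: $3.10.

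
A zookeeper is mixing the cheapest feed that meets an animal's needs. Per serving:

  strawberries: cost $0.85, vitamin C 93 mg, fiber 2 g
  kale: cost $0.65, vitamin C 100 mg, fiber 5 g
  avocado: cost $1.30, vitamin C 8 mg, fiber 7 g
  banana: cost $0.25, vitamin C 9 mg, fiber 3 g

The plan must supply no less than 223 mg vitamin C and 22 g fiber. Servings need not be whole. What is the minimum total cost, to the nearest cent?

This is a tiny linear program; its minimum lies at a vertex of the feasible set. List the vertices and price them.
strawberries only: max(223/93, 22/2) = 11 servings → $9.35.
kale only: max(223/100, 22/5) = 4.4 servings → $2.86.
avocado only: max(223/8, 22/7) = 27.88 servings → $36.24.
banana only: max(223/9, 22/3) = 24.78 servings → $6.19.
strawberries + kale: intersection lies outside the first quadrant.
strawberries + avocado with both tight: 2.181 servings and 2.52 servings → $5.13.
strawberries + banana with both tight: 1.805 servings and 6.13 servings → $3.07.
kale + avocado with both tight: 2.098 servings and 1.644 servings → $3.50.
kale + banana with both tight: 1.847 servings and 4.255 servings → $2.26.
avocado + banana with both targets exact would need a negative amount; discard.
Cheapest feasible corner: $2.26.

$2.26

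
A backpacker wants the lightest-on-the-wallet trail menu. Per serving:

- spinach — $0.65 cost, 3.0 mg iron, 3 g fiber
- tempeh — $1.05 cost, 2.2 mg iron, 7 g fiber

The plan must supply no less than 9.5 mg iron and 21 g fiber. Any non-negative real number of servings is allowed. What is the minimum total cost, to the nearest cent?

$3.43

With two linear requirements the optimum uses one or two foods; enumerate the corners.
spinach only: max(9.5/3.0, 21/3) = 7 servings → $4.55.
tempeh only: max(9.5/2.2, 21/7) = 4.318 servings → $4.53.
spinach + tempeh with both tight: 1.41 servings and 2.396 servings → $3.43.
Cheapest feasible corner: $3.43.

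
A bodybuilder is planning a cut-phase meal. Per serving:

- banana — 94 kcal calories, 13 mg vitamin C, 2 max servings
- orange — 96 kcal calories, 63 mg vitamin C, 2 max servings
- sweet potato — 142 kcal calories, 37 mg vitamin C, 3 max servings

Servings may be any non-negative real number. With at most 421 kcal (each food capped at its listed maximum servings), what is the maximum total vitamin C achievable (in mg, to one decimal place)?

185.7 mg

Vitamin C per kcal: orange 0.6562, sweet potato 0.2606, banana 0.1383.
Take 2 servings of orange: uses 192 kcal, +126.0 mg vitamin C (running total 126.0 mg).
Take 1.613 servings of sweet potato: uses 229 kcal, +59.7 mg vitamin C (running total 185.7 mg).
Filling greedily by vitamin C-per-kcal is optimal for one linear limit, giving 185.7 mg.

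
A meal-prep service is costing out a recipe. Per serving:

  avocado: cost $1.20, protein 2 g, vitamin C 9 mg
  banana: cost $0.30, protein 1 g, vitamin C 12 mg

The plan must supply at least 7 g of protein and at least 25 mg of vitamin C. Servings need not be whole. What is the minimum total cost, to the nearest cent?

$2.10

This is a tiny linear program; its minimum lies at a vertex of the feasible set. List the vertices and price them.
avocado only: max(7/2, 25/9) = 3.5 servings → $4.20.
banana only: max(7/1, 25/12) = 7 servings → $2.10.
avocado + banana: the both-tight solution has a negative serving — not a feasible corner.
Cheapest feasible corner: $2.10.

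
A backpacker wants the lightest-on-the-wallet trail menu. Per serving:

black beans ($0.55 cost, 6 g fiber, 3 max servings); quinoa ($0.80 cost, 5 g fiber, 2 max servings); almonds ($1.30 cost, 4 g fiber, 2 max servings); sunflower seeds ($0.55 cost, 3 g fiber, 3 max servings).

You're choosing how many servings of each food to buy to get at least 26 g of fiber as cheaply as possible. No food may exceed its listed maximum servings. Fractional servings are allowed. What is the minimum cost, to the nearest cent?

$2.93

Cost per g of fiber: black beans $0.0917, quinoa $0.1600, sunflower seeds $0.1833, almonds $0.3250.
Take 3 servings of black beans: +18.0 g fiber for $1.65 (total $1.65, still need 8.0 g).
Take 1.6 servings of quinoa: +8.0 g fiber for $1.28 (total $2.93, still need 0.0 g).
Filling from the cheapest source first is optimal under one linear minimum: $2.93.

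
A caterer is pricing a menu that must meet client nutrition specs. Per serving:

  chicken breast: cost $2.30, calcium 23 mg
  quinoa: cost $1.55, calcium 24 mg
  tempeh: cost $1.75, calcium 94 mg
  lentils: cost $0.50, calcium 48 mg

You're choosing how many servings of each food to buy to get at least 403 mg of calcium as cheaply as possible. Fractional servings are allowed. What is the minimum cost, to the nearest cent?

Cost per mg of calcium: lentils $0.0104, tempeh $0.0186, quinoa $0.0646, chicken breast $0.1000.
With no serving limits, use only lentils: 403 mg / 48 mg = 8.396 servings × $0.50 = $4.20.

$4.20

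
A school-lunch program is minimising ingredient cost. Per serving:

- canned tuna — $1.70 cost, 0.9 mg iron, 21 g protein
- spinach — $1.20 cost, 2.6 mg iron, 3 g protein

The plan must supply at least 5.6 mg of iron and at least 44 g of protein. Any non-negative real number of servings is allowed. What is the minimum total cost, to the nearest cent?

$5.00

Minimising a linear cost over {iron ≥ 5.6, protein ≥ 44, servings ≥ 0} — the optimum is at a vertex, using one or two foods.
canned tuna only: max(5.6/0.9, 44/21) = 6.222 servings → $10.58.
spinach only: max(5.6/2.6, 44/3) = 14.67 servings → $17.60.
canned tuna + spinach with both tight: 1.881 servings and 1.503 servings → $5.00.
Cheapest feasible corner: $5.00.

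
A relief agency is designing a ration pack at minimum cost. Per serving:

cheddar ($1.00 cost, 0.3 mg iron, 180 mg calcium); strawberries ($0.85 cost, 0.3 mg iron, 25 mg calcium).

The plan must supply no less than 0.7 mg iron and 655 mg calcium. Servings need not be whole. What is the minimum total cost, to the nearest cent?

$3.64

Two binding constraints pin down two serving amounts, so the optimal mix uses at most two foods. The candidates are each food alone (scaled to the tighter of iron/calcium) and each pair with both constraints tight.
cheddar only: max(0.7/0.3, 655/180) = 3.639 servings → $3.64.
strawberries only: max(0.7/0.3, 655/25) = 26.2 servings → $22.27.
cheddar + strawberries: the both-tight solution has a negative serving — not a feasible corner.
So the least-cost plan costs $3.64.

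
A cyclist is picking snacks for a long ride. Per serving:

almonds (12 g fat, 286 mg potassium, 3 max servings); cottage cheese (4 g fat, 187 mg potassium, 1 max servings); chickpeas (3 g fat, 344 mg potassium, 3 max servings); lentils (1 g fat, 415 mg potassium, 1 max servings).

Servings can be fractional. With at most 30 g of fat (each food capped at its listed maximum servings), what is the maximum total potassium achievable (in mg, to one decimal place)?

2015.3 mg

Potassium per g fat: lentils 415, chickpeas 114.7, cottage cheese 46.75, almonds 23.83.
Take 1 serving of lentils: uses 1 g fat, +415.0 mg potassium (running total 415.0 mg).
Take 3 servings of chickpeas: uses 9 g fat, +1032.0 mg potassium (running total 1447.0 mg).
Take 1 serving of cottage cheese: uses 4 g fat, +187.0 mg potassium (running total 1634.0 mg).
Take 1.333 servings of almonds: uses 16 g fat, +381.3 mg potassium (running total 2015.3 mg).
Greedy by best ratio exhausts the fat allowance optimally: 2015.3 mg.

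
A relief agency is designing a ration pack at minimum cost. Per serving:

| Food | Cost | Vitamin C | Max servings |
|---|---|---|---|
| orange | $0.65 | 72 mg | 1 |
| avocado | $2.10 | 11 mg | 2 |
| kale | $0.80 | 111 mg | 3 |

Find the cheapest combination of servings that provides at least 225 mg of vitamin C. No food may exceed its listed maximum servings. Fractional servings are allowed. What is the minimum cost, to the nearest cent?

Cost per mg of vitamin C: kale $0.0072, orange $0.0090, avocado $0.1909.
Take 2.027 servings of kale: +225.0 mg vitamin C for $1.62 (total $1.62, still need 0.0 mg).
Filling from the cheapest source first is optimal under one linear minimum: $1.62.

$1.62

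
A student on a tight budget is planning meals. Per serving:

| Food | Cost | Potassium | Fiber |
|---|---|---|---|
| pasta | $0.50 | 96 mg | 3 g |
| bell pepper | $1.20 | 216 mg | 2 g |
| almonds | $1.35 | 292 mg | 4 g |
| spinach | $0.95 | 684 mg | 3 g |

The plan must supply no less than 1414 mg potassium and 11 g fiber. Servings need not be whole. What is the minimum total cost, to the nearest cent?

$2.65

With two linear requirements the optimum uses one or two foods; enumerate the corners.
pasta only: max(1414/96, 11/3) = 14.73 servings → $7.36.
bell pepper only: max(1414/216, 11/2) = 6.546 servings → $7.86.
almonds only: max(1414/292, 11/4) = 4.842 servings → $6.54.
spinach only: max(1414/684, 11/3) = 3.667 servings → $3.48.
pasta + bell pepper: the both-tight solution has a negative serving — not a feasible corner.
pasta + almonds: the both-tight solution has a negative serving — not a feasible corner.
pasta + spinach with both tight: 1.861 servings and 1.806 servings → $2.65.
bell pepper + almonds with both targets exact would need a negative amount; discard.
bell pepper + spinach with both tight: 4.558 servings and 0.6278 servings → $6.07.
almonds + spinach with both tight: 1.765 servings and 1.314 servings → $3.63.
So the least-cost plan costs $2.65.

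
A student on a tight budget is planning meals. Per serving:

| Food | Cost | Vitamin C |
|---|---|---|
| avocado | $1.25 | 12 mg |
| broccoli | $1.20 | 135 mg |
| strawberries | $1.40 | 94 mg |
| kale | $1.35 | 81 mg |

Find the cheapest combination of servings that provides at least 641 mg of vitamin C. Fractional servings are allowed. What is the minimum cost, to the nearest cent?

$5.70

Cost per mg of vitamin C: broccoli $0.0089, strawberries $0.0149, kale $0.0167, avocado $0.1042.
With no serving limits, use only broccoli: 641 mg / 135 mg = 4.748 servings × $1.20 = $5.70.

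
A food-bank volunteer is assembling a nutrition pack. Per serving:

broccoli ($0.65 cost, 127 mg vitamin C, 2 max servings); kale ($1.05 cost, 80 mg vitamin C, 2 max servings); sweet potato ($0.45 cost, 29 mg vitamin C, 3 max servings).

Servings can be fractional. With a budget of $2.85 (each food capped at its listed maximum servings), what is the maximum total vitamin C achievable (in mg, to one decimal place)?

372.1 mg

Vitamin C per dollar: broccoli 195.4, kale 76.19, sweet potato 64.44.
Take 2 servings of broccoli: spends $1.30, +254.0 mg vitamin C (running total 254.0 mg).
Take 1.476 servings of kale: spends $1.55, +118.1 mg vitamin C (running total 372.1 mg).
Greedy by best ratio exhausts the cost allowance optimally: 372.1 mg.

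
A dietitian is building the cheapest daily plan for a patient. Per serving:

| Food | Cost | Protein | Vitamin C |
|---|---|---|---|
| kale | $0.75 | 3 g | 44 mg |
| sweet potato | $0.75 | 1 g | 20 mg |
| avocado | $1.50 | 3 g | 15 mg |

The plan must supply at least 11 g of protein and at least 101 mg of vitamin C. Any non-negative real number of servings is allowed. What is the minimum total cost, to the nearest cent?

An LP optimum is at a vertex; with two nutrient constraints at most two foods are used. Check each candidate.
kale only: max(11/3, 101/44) = 3.667 servings → $2.75.
sweet potato only: max(11/1, 101/20) = 11 servings → $8.25.
avocado only: max(11/3, 101/15) = 6.733 servings → $10.10.
kale + sweet potato with both targets exact would need a negative amount; discard.
kale + avocado with both tight: 1.586 servings and 2.08 servings → $4.31.
sweet potato + avocado with both tight: 3.067 servings and 2.644 servings → $6.27.
Cheapest feasible corner: $2.75.

$2.75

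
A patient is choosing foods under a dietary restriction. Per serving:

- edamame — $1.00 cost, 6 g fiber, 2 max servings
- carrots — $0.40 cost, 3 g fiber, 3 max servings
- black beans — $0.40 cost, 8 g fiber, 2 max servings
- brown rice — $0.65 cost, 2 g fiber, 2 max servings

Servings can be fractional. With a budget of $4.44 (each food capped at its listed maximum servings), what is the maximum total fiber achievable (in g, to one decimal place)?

Fiber per dollar: black beans 20, carrots 7.5, edamame 6, brown rice 3.077.
Take 2 servings of black beans: spends $0.80, +16.0 g fiber (running total 16.0 g).
Take 3 servings of carrots: spends $1.20, +9.0 g fiber (running total 25.0 g).
Take 2 servings of edamame: spends $2.00, +12.0 g fiber (running total 37.0 g).
Take 0.6769 servings of brown rice: spends $0.44, +1.4 g fiber (running total 38.4 g).
Filling greedily by fiber-per-dollar is optimal for one linear limit, giving 38.4 g.

38.4 g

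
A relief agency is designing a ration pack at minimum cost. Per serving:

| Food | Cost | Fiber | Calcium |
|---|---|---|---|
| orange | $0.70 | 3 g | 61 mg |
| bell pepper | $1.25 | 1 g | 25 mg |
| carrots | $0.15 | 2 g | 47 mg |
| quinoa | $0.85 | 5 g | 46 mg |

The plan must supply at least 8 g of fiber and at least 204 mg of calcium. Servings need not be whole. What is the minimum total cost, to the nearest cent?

This is a tiny linear program; its minimum lies at a vertex of the feasible set. List the vertices and price them.
orange only: max(8/3, 204/61) = 3.344 servings → $2.34.
bell pepper only: max(8/1, 204/25) = 8.16 servings → $10.20.
carrots only: max(8/2, 204/47) = 4.34 servings → $0.65.
quinoa only: max(8/5, 204/46) = 4.435 servings → $3.77.
orange + bell pepper: the both-tight solution has a negative serving — not a feasible corner.
orange + carrots: intersection lies outside the first quadrant.
orange + quinoa: the both-tight solution has a negative serving — not a feasible corner.
bell pepper + carrots with both targets exact would need a negative amount; discard.
bell pepper + quinoa with both targets exact would need a negative amount; discard.
carrots + quinoa: intersection lies outside the first quadrant.
Cheapest feasible corner: $0.65.

$0.65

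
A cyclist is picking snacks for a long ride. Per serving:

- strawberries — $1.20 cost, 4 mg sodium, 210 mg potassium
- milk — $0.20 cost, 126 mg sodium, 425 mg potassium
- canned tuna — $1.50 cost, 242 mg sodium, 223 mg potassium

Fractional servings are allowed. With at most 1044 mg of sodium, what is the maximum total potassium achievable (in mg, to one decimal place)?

Potassium per mg sodium: strawberries 52.5, milk 3.373, canned tuna 0.9215.
With no serving limits, spend the whole sodium allowance on strawberries: 1044 mg / 4 mg × 210 mg = 54810.0 mg.

54810.0 mg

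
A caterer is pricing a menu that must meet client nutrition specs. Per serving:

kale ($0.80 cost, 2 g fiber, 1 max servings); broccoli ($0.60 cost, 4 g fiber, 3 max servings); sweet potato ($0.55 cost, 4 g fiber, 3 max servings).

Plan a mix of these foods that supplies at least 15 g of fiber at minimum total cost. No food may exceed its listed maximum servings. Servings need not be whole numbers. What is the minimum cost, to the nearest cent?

Cost per g of fiber: sweet potato $0.1375, broccoli $0.1500, kale $0.4000.
Take 3 servings of sweet potato: +12.0 g fiber for $1.65 (total $1.65, still need 3.0 g).
Take 0.75 servings of broccoli: +3.0 g fiber for $0.45 (total $2.10, still need 0.0 g).
Filling from the cheapest source first is optimal under one linear minimum: $2.10.

$2.10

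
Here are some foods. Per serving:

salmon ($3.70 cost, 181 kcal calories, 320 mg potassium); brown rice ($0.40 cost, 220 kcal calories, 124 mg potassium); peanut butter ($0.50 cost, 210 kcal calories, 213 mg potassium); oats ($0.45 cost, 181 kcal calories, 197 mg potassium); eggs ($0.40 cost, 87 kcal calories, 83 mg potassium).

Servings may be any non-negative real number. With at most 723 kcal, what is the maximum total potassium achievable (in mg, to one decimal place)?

1278.2 mg

Potassium per kcal: salmon 1.768, oats 1.088, peanut butter 1.014, eggs 0.954, brown rice 0.5636.
With no serving limits, spend the whole calories allowance on salmon: 723 kcal / 181 kcal × 320 mg = 1278.2 mg.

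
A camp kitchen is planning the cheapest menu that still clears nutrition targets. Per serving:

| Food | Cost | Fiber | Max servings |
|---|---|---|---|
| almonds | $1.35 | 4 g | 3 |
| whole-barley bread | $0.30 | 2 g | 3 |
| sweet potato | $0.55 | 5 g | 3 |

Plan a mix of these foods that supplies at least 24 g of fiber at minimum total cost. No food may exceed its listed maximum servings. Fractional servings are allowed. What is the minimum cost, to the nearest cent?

$3.56

Cost per g of fiber: sweet potato $0.1100, whole-barley bread $0.1500, almonds $0.3375.
Take 3 servings of sweet potato: +15.0 g fiber for $1.65 (total $1.65, still need 9.0 g).
Take 3 servings of whole-barley bread: +6.0 g fiber for $0.90 (total $2.55, still need 3.0 g).
Take 0.75 servings of almonds: +3.0 g fiber for $1.01 (total $3.56, still need 0.0 g).
Greedy by cheapest-per-g is optimal for a single linear constraint, so the minimum cost is $3.56.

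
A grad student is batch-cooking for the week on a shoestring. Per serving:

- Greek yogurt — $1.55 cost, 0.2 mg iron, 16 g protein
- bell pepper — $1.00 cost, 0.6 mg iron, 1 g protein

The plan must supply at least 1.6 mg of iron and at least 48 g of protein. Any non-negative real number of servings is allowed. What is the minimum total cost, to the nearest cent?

The cheapest plan sits at a corner of the feasible region — with two constraints it uses at most two foods.
Greek yogurt only: max(1.6/0.2, 48/16) = 8 servings → $12.40.
bell pepper only: max(1.6/0.6, 48/1) = 48 servings → $48.00.
Greek yogurt + bell pepper with both tight: 2.894 servings and 1.702 servings → $6.19.
The minimum over all feasible corners is $6.19.

$6.19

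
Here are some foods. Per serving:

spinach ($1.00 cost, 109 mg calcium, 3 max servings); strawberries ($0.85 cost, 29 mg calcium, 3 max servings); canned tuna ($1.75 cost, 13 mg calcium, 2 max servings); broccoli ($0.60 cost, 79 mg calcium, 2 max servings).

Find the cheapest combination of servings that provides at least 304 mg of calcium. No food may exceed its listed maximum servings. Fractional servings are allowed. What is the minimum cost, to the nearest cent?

Cost per mg of calcium: broccoli $0.0076, spinach $0.0092, strawberries $0.0293, canned tuna $0.1346.
Take 2 servings of broccoli: +158.0 mg calcium for $1.20 (total $1.20, still need 146.0 mg).
Take 1.339 servings of spinach: +146.0 mg calcium for $1.34 (total $2.54, still need 0.0 mg).
Filling from the cheapest source first is optimal under one linear minimum: $2.54.

$2.54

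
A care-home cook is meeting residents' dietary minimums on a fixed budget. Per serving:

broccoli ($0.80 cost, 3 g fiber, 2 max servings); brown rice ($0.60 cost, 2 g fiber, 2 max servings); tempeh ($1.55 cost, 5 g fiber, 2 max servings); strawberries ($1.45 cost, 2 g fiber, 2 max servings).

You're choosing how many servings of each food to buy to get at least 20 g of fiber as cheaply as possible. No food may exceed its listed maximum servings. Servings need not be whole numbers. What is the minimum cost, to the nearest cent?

Cost per g of fiber: broccoli $0.2667, brown rice $0.3000, tempeh $0.3100, strawberries $0.7250.
Take 2 servings of broccoli: +6.0 g fiber for $1.60 (total $1.60, still need 14.0 g).
Take 2 servings of brown rice: +4.0 g fiber for $1.20 (total $2.80, still need 10.0 g).
Take 2 servings of tempeh: +10.0 g fiber for $3.10 (total $5.90, still need 0.0 g).
Filling from the cheapest source first is optimal under one linear minimum: $5.90.

$5.90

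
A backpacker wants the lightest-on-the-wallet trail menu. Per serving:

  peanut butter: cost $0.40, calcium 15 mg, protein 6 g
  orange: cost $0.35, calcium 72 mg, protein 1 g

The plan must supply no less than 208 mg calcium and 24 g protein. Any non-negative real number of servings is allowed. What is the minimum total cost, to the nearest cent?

Two binding constraints pin down two serving amounts, so the optimal mix uses at most two foods. The candidates are each food alone (scaled to the tighter of calcium/protein) and each pair with both constraints tight.
peanut butter only: max(208/15, 24/6) = 13.87 servings → $5.55.
orange only: max(208/72, 24/1) = 24 servings → $8.40.
peanut butter + orange with both tight: 3.645 servings and 2.129 servings → $2.20.
The minimum over all feasible corners is $2.20.

$2.20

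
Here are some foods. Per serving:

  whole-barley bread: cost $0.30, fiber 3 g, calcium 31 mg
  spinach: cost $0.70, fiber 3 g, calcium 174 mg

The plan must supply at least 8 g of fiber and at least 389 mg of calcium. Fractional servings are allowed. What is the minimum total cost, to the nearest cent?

Minimising a linear cost over {fiber ≥ 8, calcium ≥ 389, servings ≥ 0} — the optimum is at a vertex, using one or two foods.
whole-barley bread only: max(8/3, 389/31) = 12.55 servings → $3.76.
spinach only: max(8/3, 389/174) = 2.667 servings → $1.87.
whole-barley bread + spinach with both tight: 0.5245 servings and 2.142 servings → $1.66.
Cheapest feasible corner: $1.66.

$1.66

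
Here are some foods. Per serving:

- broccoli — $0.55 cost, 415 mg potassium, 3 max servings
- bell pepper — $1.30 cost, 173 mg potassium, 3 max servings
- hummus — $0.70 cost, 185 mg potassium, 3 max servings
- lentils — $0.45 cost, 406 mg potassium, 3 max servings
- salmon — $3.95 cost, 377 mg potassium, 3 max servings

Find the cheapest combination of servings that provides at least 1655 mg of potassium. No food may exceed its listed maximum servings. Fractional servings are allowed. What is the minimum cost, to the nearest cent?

$1.93

Cost per mg of potassium: lentils $0.0011, broccoli $0.0013, hummus $0.0038, bell pepper $0.0075, salmon $0.0105.
Take 3 servings of lentils: +1218.0 mg potassium for $1.35 (total $1.35, still need 437.0 mg).
Take 1.053 servings of broccoli: +437.0 mg potassium for $0.58 (total $1.93, still need 0.0 mg).
Filling from the cheapest source first is optimal under one linear minimum: $1.93.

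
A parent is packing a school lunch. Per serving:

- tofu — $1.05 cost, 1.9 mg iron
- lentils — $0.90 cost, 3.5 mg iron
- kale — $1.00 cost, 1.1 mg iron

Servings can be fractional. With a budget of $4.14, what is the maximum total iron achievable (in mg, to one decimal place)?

16.1 mg

Iron per dollar: lentils 3.889, tofu 1.81, kale 1.1.
With no serving limits, spend the whole cost allowance on lentils: $4.14 / $0.90 × 3.5 mg = 16.1 mg.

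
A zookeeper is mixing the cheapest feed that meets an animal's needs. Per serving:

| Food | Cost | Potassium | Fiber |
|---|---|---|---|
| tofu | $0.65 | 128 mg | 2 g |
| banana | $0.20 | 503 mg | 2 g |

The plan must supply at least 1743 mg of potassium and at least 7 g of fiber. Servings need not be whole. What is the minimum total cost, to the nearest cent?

$0.70

Minimising a linear cost over {potassium ≥ 1743, fiber ≥ 7, servings ≥ 0} — the optimum is at a vertex, using one or two foods.
tofu only: max(1743/128, 7/2) = 13.62 servings → $8.85.
banana only: max(1743/503, 7/2) = 3.5 servings → $0.70.
tofu + banana with both tight: 0.04667 servings and 3.453 servings → $0.72.
The minimum over all feasible corners is $0.70.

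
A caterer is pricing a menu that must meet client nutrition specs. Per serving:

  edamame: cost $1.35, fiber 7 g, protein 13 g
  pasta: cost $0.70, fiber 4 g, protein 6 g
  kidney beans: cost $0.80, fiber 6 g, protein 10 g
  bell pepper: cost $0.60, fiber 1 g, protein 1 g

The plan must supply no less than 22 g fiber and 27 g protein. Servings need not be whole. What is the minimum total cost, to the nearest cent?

With two linear requirements the optimum uses one or two foods; enumerate the corners.
edamame only: max(22/7, 27/13) = 3.143 servings → $4.24.
pasta only: max(22/4, 27/6) = 5.5 servings → $3.85.
kidney beans only: max(22/6, 27/10) = 3.667 servings → $2.93.
bell pepper only: max(22/1, 27/1) = 27 servings → $16.20.
edamame + pasta: intersection lies outside the first quadrant.
edamame + kidney beans with both targets exact would need a negative amount; discard.
edamame + bell pepper with both tight: 0.8333 servings and 16.17 servings → $10.82.
pasta + kidney beans: intersection lies outside the first quadrant.
pasta + bell pepper with both tight: 2.5 servings and 12 servings → $8.95.
kidney beans + bell pepper with both tight: 1.25 servings and 14.5 servings → $9.70.
So the least-cost plan costs $2.93.

$2.93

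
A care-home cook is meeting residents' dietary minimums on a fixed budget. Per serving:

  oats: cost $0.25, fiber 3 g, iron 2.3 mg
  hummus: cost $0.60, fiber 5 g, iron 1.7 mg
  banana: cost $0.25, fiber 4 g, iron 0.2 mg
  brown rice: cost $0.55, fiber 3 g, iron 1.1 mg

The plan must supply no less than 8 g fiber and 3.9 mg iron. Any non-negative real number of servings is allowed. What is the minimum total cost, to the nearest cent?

Minimising a linear cost over {fiber ≥ 8, iron ≥ 3.9, servings ≥ 0} — the optimum is at a vertex, using one or two foods.
oats only: max(8/3, 3.9/2.3) = 2.667 servings → $0.67.
hummus only: max(8/5, 3.9/1.7) = 2.294 servings → $1.38.
banana only: max(8/4, 3.9/0.2) = 19.5 servings → $4.88.
brown rice only: max(8/3, 3.9/1.1) = 3.545 servings → $1.95.
oats + hummus with both tight: 0.9219 servings and 1.047 servings → $0.86.
oats + banana with both tight: 1.628 servings and 0.7791 servings → $0.60.
oats + brown rice with both tight: 0.8056 servings and 1.861 servings → $1.23.
hummus + banana with both targets exact would need a negative amount; discard.
hummus + brown rice with both targets exact would need a negative amount; discard.
banana + brown rice: the both-tight solution has a negative serving — not a feasible corner.
The minimum over all feasible corners is $0.60.

$0.60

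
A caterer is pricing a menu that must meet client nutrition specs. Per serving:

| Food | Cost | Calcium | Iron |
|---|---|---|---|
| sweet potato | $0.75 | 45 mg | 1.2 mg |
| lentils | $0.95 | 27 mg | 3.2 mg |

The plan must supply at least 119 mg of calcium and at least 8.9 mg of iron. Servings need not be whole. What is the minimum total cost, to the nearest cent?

$3.14

For a min-cost LP with two ≥-constraints, a basic feasible solution has at most two positive variables.
sweet potato only: max(119/45, 8.9/1.2) = 7.417 servings → $5.56.
lentils only: max(119/27, 8.9/3.2) = 4.407 servings → $4.19.
sweet potato + lentils with both tight: 1.259 servings and 2.309 servings → $3.14.
So the least-cost plan costs $3.14.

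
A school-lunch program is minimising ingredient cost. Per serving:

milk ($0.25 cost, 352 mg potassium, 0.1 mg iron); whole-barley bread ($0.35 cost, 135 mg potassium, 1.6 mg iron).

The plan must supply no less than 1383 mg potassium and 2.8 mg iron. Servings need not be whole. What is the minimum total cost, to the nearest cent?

$1.37

Two binding constraints pin down two serving amounts, so the optimal mix uses at most two foods. The candidates are each food alone (scaled to the tighter of potassium/iron) and each pair with both constraints tight.
milk only: max(1383/352, 2.8/0.1) = 28 servings → $7.00.
whole-barley bread only: max(1383/135, 2.8/1.6) = 10.24 servings → $3.59.
milk + whole-barley bread with both tight: 3.338 servings and 1.541 servings → $1.37.
The minimum over all feasible corners is $1.37.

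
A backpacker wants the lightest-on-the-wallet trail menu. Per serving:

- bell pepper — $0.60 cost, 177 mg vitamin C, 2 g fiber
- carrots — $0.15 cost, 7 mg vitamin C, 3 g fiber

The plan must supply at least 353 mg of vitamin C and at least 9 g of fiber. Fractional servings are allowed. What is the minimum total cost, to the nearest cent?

$1.41

Minimising a linear cost over {vitamin C ≥ 353, fiber ≥ 9, servings ≥ 0} — the optimum is at a vertex, using one or two foods.
bell pepper only: max(353/177, 9/2) = 4.5 servings → $2.70.
carrots only: max(353/7, 9/3) = 50.43 servings → $7.56.
bell pepper + carrots with both tight: 1.926 servings and 1.716 servings → $1.41.
Cheapest feasible corner: $1.41.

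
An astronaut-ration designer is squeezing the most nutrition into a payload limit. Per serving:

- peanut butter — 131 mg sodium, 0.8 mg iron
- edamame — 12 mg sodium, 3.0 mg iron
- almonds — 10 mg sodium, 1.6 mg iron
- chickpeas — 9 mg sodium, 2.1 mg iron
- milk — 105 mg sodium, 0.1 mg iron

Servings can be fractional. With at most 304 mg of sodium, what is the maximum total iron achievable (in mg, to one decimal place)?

76.0 mg

Iron per mg sodium: edamame 0.25, chickpeas 0.2333, almonds 0.16, peanut butter 0.006107, milk 0.0009524.
With no serving limits, spend the whole sodium allowance on edamame: 304 mg / 12 mg × 3.0 mg = 76.0 mg.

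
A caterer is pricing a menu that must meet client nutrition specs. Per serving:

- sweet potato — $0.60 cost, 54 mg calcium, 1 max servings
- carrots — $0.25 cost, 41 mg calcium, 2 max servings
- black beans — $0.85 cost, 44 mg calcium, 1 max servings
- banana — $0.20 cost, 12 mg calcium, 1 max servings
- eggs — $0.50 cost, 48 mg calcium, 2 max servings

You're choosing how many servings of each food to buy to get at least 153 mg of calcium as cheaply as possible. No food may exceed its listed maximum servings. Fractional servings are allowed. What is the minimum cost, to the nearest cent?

$1.24

Cost per mg of calcium: carrots $0.0061, eggs $0.0104, sweet potato $0.0111, banana $0.0167, black beans $0.0193.
Take 2 servings of carrots: +82.0 mg calcium for $0.50 (total $0.50, still need 71.0 mg).
Take 1.479 servings of eggs: +71.0 mg calcium for $0.74 (total $1.24, still need 0.0 mg).
Greedy by cheapest-per-mg is optimal for a single linear constraint, so the minimum cost is $1.24.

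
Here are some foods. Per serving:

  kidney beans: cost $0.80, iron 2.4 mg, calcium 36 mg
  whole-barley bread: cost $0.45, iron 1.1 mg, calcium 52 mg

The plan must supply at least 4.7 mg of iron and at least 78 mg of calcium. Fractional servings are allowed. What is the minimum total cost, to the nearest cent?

Check every corner: each single food scaled to meet both minima, and each pair solved so both constraints bind.
kidney beans only: max(4.7/2.4, 78/36) = 2.167 servings → $1.73.
whole-barley bread only: max(4.7/1.1, 78/52) = 4.273 servings → $1.92.
kidney beans + whole-barley bread with both tight: 1.862 servings and 0.2113 servings → $1.58.
So the least-cost plan costs $1.58.

$1.58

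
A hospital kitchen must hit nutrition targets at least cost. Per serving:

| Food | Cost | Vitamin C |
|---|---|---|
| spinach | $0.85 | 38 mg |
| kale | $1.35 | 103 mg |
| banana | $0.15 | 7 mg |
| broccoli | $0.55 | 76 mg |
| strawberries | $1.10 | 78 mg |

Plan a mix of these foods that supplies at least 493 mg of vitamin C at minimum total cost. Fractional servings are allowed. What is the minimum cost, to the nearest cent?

Cost per mg of vitamin C: broccoli $0.0072, kale $0.0131, strawberries $0.0141, banana $0.0214, spinach $0.0224.
With no serving limits, use only broccoli: 493 mg / 76 mg = 6.487 servings × $0.55 = $3.57.

$3.57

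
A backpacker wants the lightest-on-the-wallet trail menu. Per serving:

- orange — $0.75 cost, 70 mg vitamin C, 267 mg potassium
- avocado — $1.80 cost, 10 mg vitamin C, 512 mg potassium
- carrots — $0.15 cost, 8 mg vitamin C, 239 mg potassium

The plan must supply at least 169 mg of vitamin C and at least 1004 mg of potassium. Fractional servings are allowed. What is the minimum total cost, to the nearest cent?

$1.92

A basic optimal solution has at most two foods positive. Try each food alone and each pair with both targets met exactly.
orange only: max(169/70, 1004/267) = 3.76 servings → $2.82.
avocado only: max(169/10, 1004/512) = 16.9 servings → $30.42.
carrots only: max(169/8, 1004/239) = 21.12 servings → $3.17.
orange + avocado with both tight: 2.306 servings and 0.7584 servings → $3.09.
orange + carrots with both tight: 2.217 servings and 1.724 servings → $1.92.
avocado + carrots with both targets exact would need a negative amount; discard.
Cheapest feasible corner: $1.92.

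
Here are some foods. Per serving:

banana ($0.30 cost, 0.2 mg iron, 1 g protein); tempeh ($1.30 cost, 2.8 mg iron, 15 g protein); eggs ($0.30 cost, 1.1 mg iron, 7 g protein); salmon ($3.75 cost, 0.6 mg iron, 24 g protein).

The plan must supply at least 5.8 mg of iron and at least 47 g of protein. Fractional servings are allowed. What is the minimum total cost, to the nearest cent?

$2.01

A basic optimal solution has at most two foods positive. Try each food alone and each pair with both targets met exactly.
banana only: max(5.8/0.2, 47/1) = 47 servings → $14.10.
tempeh only: max(5.8/2.8, 47/15) = 3.133 servings → $4.07.
eggs only: max(5.8/1.1, 47/7) = 6.714 servings → $2.01.
salmon only: max(5.8/0.6, 47/24) = 9.667 servings → $36.25.
banana + tempeh: intersection lies outside the first quadrant.
banana + eggs with both targets exact would need a negative amount; discard.
banana + salmon with both tight: 26.43 servings and 0.8571 servings → $11.14.
tempeh + eggs with both targets exact would need a negative amount; discard.
tempeh + salmon with both tight: 1.907 servings and 0.7663 servings → $5.35.
eggs + salmon with both tight: 5 servings and 0.5 servings → $3.38.
The minimum over all feasible corners is $2.01.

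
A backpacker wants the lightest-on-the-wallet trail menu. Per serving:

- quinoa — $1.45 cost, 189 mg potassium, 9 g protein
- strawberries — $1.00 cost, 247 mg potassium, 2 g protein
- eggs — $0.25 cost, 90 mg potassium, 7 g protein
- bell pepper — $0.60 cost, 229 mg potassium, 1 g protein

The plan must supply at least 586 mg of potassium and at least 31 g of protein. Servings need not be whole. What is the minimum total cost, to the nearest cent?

$1.60

An LP optimum is at a vertex; with two nutrient constraints at most two foods are used. Check each candidate.
quinoa only: max(586/189, 31/9) = 3.444 servings → $4.99.
strawberries only: max(586/247, 31/2) = 15.5 servings → $15.50.
eggs only: max(586/90, 31/7) = 6.511 servings → $1.63.
bell pepper only: max(586/229, 31/1) = 31 servings → $18.60.
quinoa + strawberries: intersection lies outside the first quadrant.
quinoa + eggs with both tight: 2.558 servings and 1.14 servings → $3.99.
quinoa + bell pepper: intersection lies outside the first quadrant.
strawberries + eggs with both tight: 0.847 servings and 4.187 servings → $1.89.
strawberries + bell pepper: intersection lies outside the first quadrant.
eggs + bell pepper with both tight: 4.305 servings and 0.8672 servings → $1.60.
The minimum over all feasible corners is $1.60.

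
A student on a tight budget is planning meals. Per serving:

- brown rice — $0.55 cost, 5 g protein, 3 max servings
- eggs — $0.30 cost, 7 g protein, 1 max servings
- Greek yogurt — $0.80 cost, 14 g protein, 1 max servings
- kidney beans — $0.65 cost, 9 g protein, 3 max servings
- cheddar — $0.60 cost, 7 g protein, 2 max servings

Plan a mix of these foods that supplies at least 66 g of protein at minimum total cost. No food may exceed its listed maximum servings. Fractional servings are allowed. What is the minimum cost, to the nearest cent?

Cost per g of protein: eggs $0.0429, Greek yogurt $0.0571, kidney beans $0.0722, cheddar $0.0857, brown rice $0.1100.
Take 1 serving of eggs: +7.0 g protein for $0.30 (total $0.30, still need 59.0 g).
Take 1 serving of Greek yogurt: +14.0 g protein for $0.80 (total $1.10, still need 45.0 g).
Take 3 servings of kidney beans: +27.0 g protein for $1.95 (total $3.05, still need 18.0 g).
Take 2 servings of cheddar: +14.0 g protein for $1.20 (total $4.25, still need 4.0 g).
Take 0.8 servings of brown rice: +4.0 g protein for $0.44 (total $4.69, still need 0.0 g).
Filling from the cheapest source first is optimal under one linear minimum: $4.69.

$4.69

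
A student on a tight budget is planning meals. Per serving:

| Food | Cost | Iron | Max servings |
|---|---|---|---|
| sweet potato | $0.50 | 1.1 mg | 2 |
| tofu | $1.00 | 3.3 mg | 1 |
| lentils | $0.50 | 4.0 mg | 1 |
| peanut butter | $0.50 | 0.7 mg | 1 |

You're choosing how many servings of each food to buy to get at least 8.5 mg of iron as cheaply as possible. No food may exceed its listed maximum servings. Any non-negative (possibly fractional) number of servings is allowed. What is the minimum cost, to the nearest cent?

Cost per mg of iron: lentils $0.1250, tofu $0.3030, sweet potato $0.4545, peanut butter $0.7143.
Take 1 serving of lentils: +4.0 mg iron for $0.50 (total $0.50, still need 4.5 mg).
Take 1 serving of tofu: +3.3 mg iron for $1.00 (total $1.50, still need 1.2 mg).
Take 1.091 servings of sweet potato: +1.2 mg iron for $0.55 (total $2.05, still need 0.0 mg).
Filling from the cheapest source first is optimal under one linear minimum: $2.05.

$2.05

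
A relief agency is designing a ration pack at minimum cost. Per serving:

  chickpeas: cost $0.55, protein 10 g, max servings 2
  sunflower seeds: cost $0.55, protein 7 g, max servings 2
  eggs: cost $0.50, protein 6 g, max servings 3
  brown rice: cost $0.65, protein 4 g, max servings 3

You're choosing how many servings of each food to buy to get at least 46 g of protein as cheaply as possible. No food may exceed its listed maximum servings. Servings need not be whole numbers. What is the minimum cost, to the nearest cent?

$3.20

Cost per g of protein: chickpeas $0.0550, sunflower seeds $0.0786, eggs $0.0833, brown rice $0.1625.
Take 2 servings of chickpeas: +20.0 g protein for $1.10 (total $1.10, still need 26.0 g).
Take 2 servings of sunflower seeds: +14.0 g protein for $1.10 (total $2.20, still need 12.0 g).
Take 2 servings of eggs: +12.0 g protein for $1.00 (total $3.20, still need 0.0 g).
Filling from the cheapest source first is optimal under one linear minimum: $3.20.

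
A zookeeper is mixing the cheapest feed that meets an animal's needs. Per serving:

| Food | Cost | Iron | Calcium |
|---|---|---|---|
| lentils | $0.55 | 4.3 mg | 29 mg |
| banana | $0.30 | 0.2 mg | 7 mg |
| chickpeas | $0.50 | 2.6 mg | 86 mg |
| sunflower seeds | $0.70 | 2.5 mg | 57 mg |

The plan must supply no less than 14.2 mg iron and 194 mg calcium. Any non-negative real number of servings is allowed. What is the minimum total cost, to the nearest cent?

$2.06

lentils only: max(14.2/4.3, 194/29) = 6.69 servings → $3.68.
banana only: max(14.2/0.2, 194/7) = 71 servings → $21.30.
chickpeas only: max(14.2/2.6, 194/86) = 5.462 servings → $2.73.
sunflower seeds only: max(14.2/2.5, 194/57) = 5.68 servings → $3.98.
lentils + banana with both tight: 2.494 servings and 17.38 servings → $6.59.
lentils + chickpeas with both tight: 2.435 servings and 1.435 servings → $2.06.
lentils + sunflower seeds with both tight: 1.879 servings and 2.447 servings → $2.75.
banana + chickpeas with both targets exact would need a negative amount; discard.
banana + sunflower seeds: intersection lies outside the first quadrant.
chickpeas + sunflower seeds with both targets exact would need a negative amount; discard.
Cheapest feasible corner: $2.06.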